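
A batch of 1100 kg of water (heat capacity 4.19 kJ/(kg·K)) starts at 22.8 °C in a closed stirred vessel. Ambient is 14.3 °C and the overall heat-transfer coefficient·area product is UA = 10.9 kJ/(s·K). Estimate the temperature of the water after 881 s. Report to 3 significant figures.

15.4 °C

M c_p dT/dt = −UA(T − T_amb).
dT/dt = (T_ss − T)/τ with T_ss = T_amb = 14.300 °C, τ = M c_p/UA = 1100·4.19/10.9 = 422.84 s.
Integrating: T(t) = T_ss + (T₀ − T_ss) e^(−t/τ).
T(881) = 14.300 + (8.5000)·0.12449 = 15.358 °C.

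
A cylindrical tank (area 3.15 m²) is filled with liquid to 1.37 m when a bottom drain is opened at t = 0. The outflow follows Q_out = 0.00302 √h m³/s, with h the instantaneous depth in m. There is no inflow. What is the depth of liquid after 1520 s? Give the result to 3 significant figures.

A dh/dt = −Q_out = −0.00302 √h.
This is separable: 2 d(√h)/dt = −0.00302/A, so √h = √h₀ − (0.00302/(2A)) t.
√h = √1.37 − 0.00302·1520/(2·3.15) = 1.1705 − 0.72863 = 0.44184.
h = 0.44184² = 0.19522 m.

0.195 m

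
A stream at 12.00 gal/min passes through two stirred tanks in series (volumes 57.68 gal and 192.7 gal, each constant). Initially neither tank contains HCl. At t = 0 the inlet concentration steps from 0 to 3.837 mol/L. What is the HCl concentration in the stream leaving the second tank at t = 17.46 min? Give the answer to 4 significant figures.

Each tank obeys Vᵢ dCᵢ/dt = Q(Cᵢ₋₁ − Cᵢ), so τᵢ = Vᵢ/Q.
τ₁ = 57.68/12.00 = 4.80667 min; τ₂ = 192.7/12.00 = 16.0583 min.
Tank 1: C₁ = C_in(1 − e^(−t/τ₁)). Tank 2 (τ₁ ≠ τ₂): C₂ = C_in[1 − (τ₁ e^(−t/τ₁) − τ₂ e^(−t/τ₂))/(τ₁ − τ₂)].
At t = 17.46: e^(−t/τ₁) = 0.0264512, e^(−t/τ₂) = 0.337130.
C₂ = 3.837·[1 − (4.80667·0.0264512 − 16.0583·0.337130)/(-11.2517)] = 3.837·0.530149 = 2.03418 mol/L.

2.034 mol/L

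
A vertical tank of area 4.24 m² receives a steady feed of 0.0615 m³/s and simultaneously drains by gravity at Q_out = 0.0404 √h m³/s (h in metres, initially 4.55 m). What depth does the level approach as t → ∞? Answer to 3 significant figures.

2.32 m

A dh/dt = Q_in − 0.0404 √h. Steady state requires inflow = outflow:
Q_in = 0.0404 √h_ss ⇒ √h_ss = 0.0615/0.0404 = 1.5223.
h_ss = 1.5223² = 2.3173 m. (Since h₀ = 4.55 m > h_ss, the level will fall toward this value.)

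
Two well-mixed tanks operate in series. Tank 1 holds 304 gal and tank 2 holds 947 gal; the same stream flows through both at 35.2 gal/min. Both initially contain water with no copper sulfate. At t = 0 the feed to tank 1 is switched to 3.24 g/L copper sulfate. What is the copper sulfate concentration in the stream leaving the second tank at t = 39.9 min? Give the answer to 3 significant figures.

2.17 g/L

Time constants: τᵢ = Vᵢ/Q for each well-mixed tank.
τ₁ = 304/35.2 = 8.6364 min; τ₂ = 947/35.2 = 26.903 min.
Tank 1: C₁ = C_in(1 − e^(−t/τ₁)). Tank 2 (τ₁ ≠ τ₂): C₂ = C_in[1 − (τ₁ e^(−t/τ₁) − τ₂ e^(−t/τ₂))/(τ₁ − τ₂)].
At t = 39.9: e^(−t/τ₁) = 0.0098528, e^(−t/τ₂) = 0.22694.
C₂ = 3.24·[1 − (8.6364·0.0098528 − 26.903·0.22694)/(-18.267)] = 3.24·0.67043 = 2.1722 g/L.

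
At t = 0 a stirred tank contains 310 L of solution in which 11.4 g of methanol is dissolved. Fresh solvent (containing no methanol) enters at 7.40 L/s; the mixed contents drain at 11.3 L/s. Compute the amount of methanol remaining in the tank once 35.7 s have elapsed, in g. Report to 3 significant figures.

Let m(t) be the amount of methanol. Volume: V(t) = V₀ + (Q_in − Q_out) t = 310 − 3.9000 t; V(35.7) = 170.77 L.
Solute balance: dm/dt = 0 − Q_out C = −Q_out m/V(t).
Separate: dm/m = −Q_out dt/V(t) ⇒ ln(m/m₀) = −(Q_out/(Q_in−Q_out)) ln(V/V₀).
m = m₀ (V₀/V)^(Q_out/(Q_in−Q_out)) = 11.4 × (310/170.77)^(-2.8974) = 2.0259 g.

2.03 g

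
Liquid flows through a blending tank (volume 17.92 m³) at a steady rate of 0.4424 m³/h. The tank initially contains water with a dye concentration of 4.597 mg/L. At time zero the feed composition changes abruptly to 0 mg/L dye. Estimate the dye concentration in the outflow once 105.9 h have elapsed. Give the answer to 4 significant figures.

Mass balance on the solute (V constant): V dC/dt = Q(C_in − C).
Rewrite as dC/dt + C/τ = C_in/τ, τ = V/Q = 40.5063 h.
This is linear first-order; C(t) = C_in + (C₀ − C_in) e^(−t/τ).
C(105.9) = 0 + (4.597 − 0)·e^(−105.9/40.5063) = 0 + (4.59700)·0.0732112 = 0.336552 mg/L.

0.3366 mg/L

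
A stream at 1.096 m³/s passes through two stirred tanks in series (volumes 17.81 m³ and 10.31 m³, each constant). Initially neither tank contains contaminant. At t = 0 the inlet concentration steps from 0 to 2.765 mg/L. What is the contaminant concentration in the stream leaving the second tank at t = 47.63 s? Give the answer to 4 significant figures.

Time constants: τᵢ = Vᵢ/Q for each well-mixed tank.
τ₁ = 17.81/1.096 = 16.2500 s; τ₂ = 10.31/1.096 = 9.40693 s.
Tank 1: C₁ = C_in(1 − e^(−t/τ₁)). Tank 2 (τ₁ ≠ τ₂): C₂ = C_in[1 − (τ₁ e^(−t/τ₁) − τ₂ e^(−t/τ₂))/(τ₁ − τ₂)].
At t = 47.63: e^(−t/τ₁) = 0.0533396, e^(−t/τ₂) = 0.00632474.
C₂ = 2.765·[1 − (16.2500·0.0533396 − 9.40693·0.00632474)/(6.84307)] = 2.765·0.882031 = 2.43881 mg/L.

2.439 mg/L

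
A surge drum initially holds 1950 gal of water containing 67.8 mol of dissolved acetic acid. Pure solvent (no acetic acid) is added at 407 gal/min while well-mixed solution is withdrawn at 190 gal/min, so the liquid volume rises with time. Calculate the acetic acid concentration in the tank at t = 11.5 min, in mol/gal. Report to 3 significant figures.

Total volume: dV/dt = Q_in − Q_out = 217.00 gal/min, so V(t) = 1950 + 217.00 t and V(11.5) = 4445.5 gal.
Species balance (pure solvent in): dm/dt = −Q_out · m/V(t).
Separate: dm/m = −Q_out dt/V(t) ⇒ ln(m/m₀) = −(Q_out/(Q_in−Q_out)) ln(V/V₀).
m = m₀ (V₀/V)^(Q_out/(Q_in−Q_out)) = 67.8 × (1950/4445.5)^(0.87558) = 32.951 mol.
C = m/V = 32.951/4445.5 = 0.0074123 mol/gal.

0.00741 mol/gal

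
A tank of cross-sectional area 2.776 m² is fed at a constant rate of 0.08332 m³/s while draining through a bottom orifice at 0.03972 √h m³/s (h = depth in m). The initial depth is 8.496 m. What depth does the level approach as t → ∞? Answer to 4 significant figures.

Level balance: A dh/dt = 0.08332 − 0.03972 √h. Setting dh/dt = 0:
Q_in = 0.03972 √h_ss ⇒ √h_ss = 0.08332/0.03972 = 2.09768.
h_ss = 2.09768² = 4.40028 m. (Since h₀ = 8.496 m > h_ss, the level will fall toward this value.)

4.400 m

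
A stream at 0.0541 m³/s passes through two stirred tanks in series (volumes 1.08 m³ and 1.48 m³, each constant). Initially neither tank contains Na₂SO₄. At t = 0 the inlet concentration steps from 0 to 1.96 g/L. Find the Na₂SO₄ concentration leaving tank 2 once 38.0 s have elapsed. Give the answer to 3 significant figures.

0.941 g/L

Each tank obeys Vᵢ dCᵢ/dt = Q(Cᵢ₋₁ − Cᵢ), so τᵢ = Vᵢ/Q.
τ₁ = 1.08/0.0541 = 19.963 s; τ₂ = 1.48/0.0541 = 27.357 s.
Solving the cascade with C₁(0)=C₂(0)=0 gives C₂(t) = C_in[1 − (τ₁ e^(−t/τ₁) − τ₂ e^(−t/τ₂))/(τ₁ − τ₂)].
At t = 38.0: e^(−t/τ₁) = 0.14904, e^(−t/τ₂) = 0.24931.
C₂ = 1.96·[1 − (19.963·0.14904 − 27.357·0.24931)/(-7.3937)] = 1.96·0.47997 = 0.94073 g/L.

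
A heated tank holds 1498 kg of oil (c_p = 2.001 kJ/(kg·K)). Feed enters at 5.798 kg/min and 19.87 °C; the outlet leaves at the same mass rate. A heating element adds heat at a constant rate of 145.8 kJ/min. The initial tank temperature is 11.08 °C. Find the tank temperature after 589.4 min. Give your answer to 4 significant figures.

30.26 °C

First-law balance (no shaft work): M c_p dT/dt = ṁ c_p (T_in − T) + 145.8.
Rearrange: dT/dt = (T_ss − T)/τ with τ = M/ṁ = 258.365 min and T_ss = T_in + Q̇/(ṁ c_p) = 32.4370 °C.
Solution: T(t) = T_ss + (T₀ − T_ss) e^(−t/τ).
T(589.4) = 32.4370 + (-21.3570)·e^(−589.4/258.365) = 32.4370 + (-21.3570)·0.102154 = 30.2553 °C.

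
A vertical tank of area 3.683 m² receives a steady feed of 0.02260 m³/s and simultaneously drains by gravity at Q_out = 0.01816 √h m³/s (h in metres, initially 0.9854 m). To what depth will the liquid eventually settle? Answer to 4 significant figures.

A dh/dt = Q_in − 0.01816 √h. Steady state requires inflow = outflow:
Q_in = 0.01816 √h_ss ⇒ √h_ss = 0.02260/0.01816 = 1.24449.
h_ss = 1.24449² = 1.54876 m. (Since h₀ = 0.9854 m < h_ss, the level will rise toward this value.)

1.549 m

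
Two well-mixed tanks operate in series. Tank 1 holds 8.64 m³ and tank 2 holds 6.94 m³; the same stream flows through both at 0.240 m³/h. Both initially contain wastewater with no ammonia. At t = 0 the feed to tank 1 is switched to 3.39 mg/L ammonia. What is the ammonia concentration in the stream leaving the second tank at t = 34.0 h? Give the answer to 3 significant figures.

Species balance on tank i: dCᵢ/dt = (Cᵢ₋₁ − Cᵢ)/τᵢ with τᵢ = Vᵢ/Q.
τ₁ = 8.64/0.240 = 36.000 h; τ₂ = 6.94/0.240 = 28.917 h.
Tank 1: C₁ = C_in(1 − e^(−t/τ₁)). Tank 2 (τ₁ ≠ τ₂): C₂ = C_in[1 − (τ₁ e^(−t/τ₁) − τ₂ e^(−t/τ₂))/(τ₁ − τ₂)].
At t = 34.0: e^(−t/τ₁) = 0.38890, e^(−t/τ₂) = 0.30857.
C₂ = 3.39·[1 − (36.000·0.38890 − 28.917·0.30857)/(7.0833)] = 3.39·0.28320 = 0.96006 mg/L.

0.960 mg/L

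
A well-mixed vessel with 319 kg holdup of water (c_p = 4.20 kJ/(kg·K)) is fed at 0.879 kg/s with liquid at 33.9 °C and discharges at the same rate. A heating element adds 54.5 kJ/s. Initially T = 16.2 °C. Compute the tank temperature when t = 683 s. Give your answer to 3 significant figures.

M c_p dT/dt = ṁ c_p (T_in − T) + Q̇.
τ = M/ṁ = 362.91 s; T_ss = T_in + Q̇/(ṁ c_p) = 33.9 + 54.5/(0.879·4.20) = 48.662 °C.
This is linear first-order; T(t) = T_ss + (T₀ − T_ss) e^(−t/τ).
T(683) = 48.662 + (-32.462)·e^(−683/362.91) = 48.662 + (-32.462)·0.15229 = 43.719 °C.

43.7 °C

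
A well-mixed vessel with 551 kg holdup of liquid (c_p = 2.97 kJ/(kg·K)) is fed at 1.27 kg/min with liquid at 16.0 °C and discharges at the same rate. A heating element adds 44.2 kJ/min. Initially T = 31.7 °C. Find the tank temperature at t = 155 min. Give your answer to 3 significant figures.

30.5 °C

Unsteady energy balance on the tank contents: M c_p dT/dt = ṁ c_p (T_in − T) + 44.2.
τ = M/ṁ = 433.86 min; T_ss = T_in + Q̇/(ṁ c_p) = 16.0 + 44.2/(1.27·2.97) = 27.718 °C.
Solution: T(t) = T_ss + (T₀ − T_ss) e^(−t/τ).
T(155) = 27.718 + (3.9818)·e^(−155/433.86) = 27.718 + (3.9818)·0.69959 = 30.504 °C.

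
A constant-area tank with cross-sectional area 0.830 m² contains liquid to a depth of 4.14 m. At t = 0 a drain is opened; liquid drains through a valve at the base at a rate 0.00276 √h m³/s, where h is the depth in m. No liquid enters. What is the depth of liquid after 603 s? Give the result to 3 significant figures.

Volume balance on the tank: A dh/dt = −0.00276 √h.
Separate and integrate: 2(√h − √h₀) = −(0.00276/A) t.
√h = √4.14 − 0.00276·603/(2·0.830) = 2.0347 − 1.0026 = 1.0321.
h = 1.0321² = 1.0653 m.

1.07 m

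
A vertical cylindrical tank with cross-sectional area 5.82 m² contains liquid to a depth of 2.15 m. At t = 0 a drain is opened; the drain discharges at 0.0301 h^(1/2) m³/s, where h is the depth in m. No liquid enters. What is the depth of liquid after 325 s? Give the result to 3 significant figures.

Unsteady balance on liquid volume: A dh/dt = −0.0301 √h.
Separate and integrate: 2(√h − √h₀) = −(0.0301/A) t.
√h = √2.15 − 0.0301·325/(2·5.82) = 1.4663 − 0.84042 = 0.62587.
h = 0.62587² = 0.39171 m.

0.392 m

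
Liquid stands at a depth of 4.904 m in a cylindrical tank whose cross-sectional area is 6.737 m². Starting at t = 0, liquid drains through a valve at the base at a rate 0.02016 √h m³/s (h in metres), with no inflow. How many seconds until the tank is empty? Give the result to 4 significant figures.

1480 s

Unsteady balance on liquid volume: A dh/dt = −0.02016 √h.
Separate and integrate: 2(√h − √h₀) = −(0.02016/A) t.
Set h = 0: 2√h₀ = (0.02016/A) t_empty ⇒ t_empty = 2A√h₀/0.02016.
t_empty = 2·6.737·√4.904/0.02016 = 13.4740·2.21450/0.02016 = 1480.07 s.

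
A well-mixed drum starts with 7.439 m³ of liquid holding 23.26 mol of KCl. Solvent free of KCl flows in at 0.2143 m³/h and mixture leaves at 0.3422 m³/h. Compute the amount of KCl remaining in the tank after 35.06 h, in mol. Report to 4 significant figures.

Let m(t) be the amount of KCl. Volume: V(t) = V₀ + (Q_in − Q_out) t = 7.439 − 0.127900 t; V(35.06) = 2.95483 m³.
Species balance (pure solvent in): dm/dt = −Q_out · m/V(t).
Separate: dm/m = −Q_out dt/V(t) ⇒ ln(m/m₀) = −(Q_out/(Q_in−Q_out)) ln(V/V₀).
m = m₀ (V₀/V)^(Q_out/(Q_in−Q_out)) = 23.26 × (7.439/2.95483)^(-2.67553) = 1.96684 mol.

1.967 mol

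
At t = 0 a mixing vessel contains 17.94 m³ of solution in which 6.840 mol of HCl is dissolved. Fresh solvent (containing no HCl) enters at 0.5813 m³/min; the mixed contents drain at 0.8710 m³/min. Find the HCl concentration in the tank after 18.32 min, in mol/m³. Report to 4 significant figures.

0.1886 mol/m³

Total volume: dV/dt = Q_in − Q_out = -0.289700 m³/min, so V(t) = 17.94 − 0.289700 t and V(18.32) = 12.6327 m³.
Solute balance: dm/dt = 0 − Q_out C = −Q_out m/V(t).
dm/m = −Q_out dt/(V₀ − 0.289700 t); integrating gives ln(m/m₀) = −(Q_out/(Q_in−Q_out)) ln(V/V₀).
m = m₀ (V₀/V)^(Q_out/(Q_in−Q_out)) = 6.840 × (17.94/12.6327)^(-3.00656) = 2.38275 mol.
C = m/V = 2.38275/12.6327 = 0.188617 mol/m³.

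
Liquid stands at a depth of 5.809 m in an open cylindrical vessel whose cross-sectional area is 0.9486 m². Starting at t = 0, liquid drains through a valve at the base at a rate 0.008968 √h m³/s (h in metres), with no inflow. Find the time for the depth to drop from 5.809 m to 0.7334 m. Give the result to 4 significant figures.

With no inflow, A dh/dt = −0.008968 √h.
This is separable: 2 d(√h)/dt = −0.008968/A, so √h = √h₀ − (0.008968/(2A)) t.
t = 2A(√h₀ − √h)/0.008968 = 2·0.9486·(√5.809 − √0.7334)/0.008968
  = 1.89720 × (2.41019 − 0.856388) / 0.008968 = 328.710 s.

328.7 s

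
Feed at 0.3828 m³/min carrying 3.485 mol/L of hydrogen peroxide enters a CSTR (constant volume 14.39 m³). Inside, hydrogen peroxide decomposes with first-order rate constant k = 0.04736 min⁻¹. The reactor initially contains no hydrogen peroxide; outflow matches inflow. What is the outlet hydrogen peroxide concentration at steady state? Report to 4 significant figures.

Species balance: V dC/dt = Q C_in − Q C − k V C.
Steady state (dC/dt = 0): C_ss = Q C_in/(Q + kV) = C_in/(1 + kV/Q).
C_ss = 0.3828·3.485/(0.3828 + 0.04736·14.39) = 1.33406/1.06431 = 1.25345 mol/L.

1.253 mol/L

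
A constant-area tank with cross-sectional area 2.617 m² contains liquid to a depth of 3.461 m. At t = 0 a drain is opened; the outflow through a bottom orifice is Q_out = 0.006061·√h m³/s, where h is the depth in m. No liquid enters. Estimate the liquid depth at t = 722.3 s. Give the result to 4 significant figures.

1.048 m

With no inflow, A dh/dt = −0.006061 √h.
Separate and integrate: 2(√h − √h₀) = −(0.006061/A) t.
√h = √3.461 − 0.006061·722.3/(2·2.617) = 1.86038 − 0.836427 = 1.02395.
h = 1.02395² = 1.04847 m.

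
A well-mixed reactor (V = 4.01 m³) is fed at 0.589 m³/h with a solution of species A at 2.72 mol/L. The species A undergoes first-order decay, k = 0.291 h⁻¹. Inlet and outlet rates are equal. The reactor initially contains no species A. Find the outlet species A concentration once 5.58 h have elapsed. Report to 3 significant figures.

Accumulation = in − out − consumed: V dC/dt = Q C_in − Q C − k V C.
dC/dt = (Q/V) C_in − (Q/V + k) C; effective rate a = Q/V + k = 0.14688 + 0.291 = 0.43788 h⁻¹.
C_ss = Q C_in/(Q + kV) = 0.91239 mol/L; C(t) = C_ss + (C₀ − C_ss) e^(−a t).
C(5.58) = 0.91239 + (-0.91239)·e^(−0.43788·5.58) = 0.91239 + (-0.91239)·0.086866 = 0.83314 mol/L.

0.833 mol/L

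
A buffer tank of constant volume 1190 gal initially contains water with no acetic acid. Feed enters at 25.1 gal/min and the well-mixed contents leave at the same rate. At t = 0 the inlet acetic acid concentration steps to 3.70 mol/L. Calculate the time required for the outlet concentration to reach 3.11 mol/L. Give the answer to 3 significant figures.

Species balance: V dC/dt = Q(C_in − C) ⇒ τ = V/Q = 47.410 min.
C(t) = C_in + (C₀ − C_in) e^(−t/τ). Set C = 3.11 and solve for t:
e^(−t/τ) = (C − C_in)/(C₀ − C_in) = (3.11 − 3.70)/(0 − 3.70) = 0.15946
t = −τ ln(…) = 47.410 × 1.8360 = 87.044 min.

87.0 min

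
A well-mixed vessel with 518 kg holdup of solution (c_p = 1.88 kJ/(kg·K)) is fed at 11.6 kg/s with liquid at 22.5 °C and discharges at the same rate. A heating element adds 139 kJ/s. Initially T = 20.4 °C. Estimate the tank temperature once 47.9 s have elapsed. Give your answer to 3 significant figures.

26.0 °C

M c_p dT/dt = ṁ c_p (T_in − T) + Q̇.
Rearrange: dT/dt = (T_ss − T)/τ with τ = M/ṁ = 44.655 s and T_ss = T_in + Q̇/(ṁ c_p) = 28.874 °C.
Integrating: T(t) = T_ss + (T₀ − T_ss) e^(−t/τ).
T(47.9) = 28.874 + (-8.4738)·e^(−47.9/44.655) = 28.874 + (-8.4738)·0.34210 = 25.975 °C.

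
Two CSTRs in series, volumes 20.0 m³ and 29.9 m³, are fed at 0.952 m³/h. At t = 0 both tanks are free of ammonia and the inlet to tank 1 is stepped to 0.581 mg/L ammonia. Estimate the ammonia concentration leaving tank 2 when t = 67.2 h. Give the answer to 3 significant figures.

Time constants: τᵢ = Vᵢ/Q for each well-mixed tank.
τ₁ = 20.0/0.952 = 21.008 h; τ₂ = 29.9/0.952 = 31.408 h.
Tank 1: C₁ = C_in(1 − e^(−t/τ₁)). Tank 2 (τ₁ ≠ τ₂): C₂ = C_in[1 − (τ₁ e^(−t/τ₁) − τ₂ e^(−t/τ₂))/(τ₁ − τ₂)].
At t = 67.2: e^(−t/τ₁) = 0.040814, e^(−t/τ₂) = 0.11770.
C₂ = 0.581·[1 − (21.008·0.040814 − 31.408·0.11770)/(-10.399)] = 0.581·0.72697 = 0.42237 mg/L.

0.422 mg/L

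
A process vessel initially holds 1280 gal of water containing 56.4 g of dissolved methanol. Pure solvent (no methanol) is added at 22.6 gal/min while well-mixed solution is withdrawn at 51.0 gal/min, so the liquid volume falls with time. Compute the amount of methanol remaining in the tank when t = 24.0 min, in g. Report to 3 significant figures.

Total volume: dV/dt = Q_in − Q_out = -28.400 gal/min, so V(t) = 1280 − 28.400 t and V(24.0) = 598.40 gal.
Solute balance: dm/dt = 0 − Q_out C = −Q_out m/V(t).
Separate: dm/m = −Q_out dt/V(t) ⇒ ln(m/m₀) = −(Q_out/(Q_in−Q_out)) ln(V/V₀).
m = m₀ (V₀/V)^(Q_out/(Q_in−Q_out)) = 56.4 × (1280/598.40)^(-1.7958) = 14.397 g.

14.4 g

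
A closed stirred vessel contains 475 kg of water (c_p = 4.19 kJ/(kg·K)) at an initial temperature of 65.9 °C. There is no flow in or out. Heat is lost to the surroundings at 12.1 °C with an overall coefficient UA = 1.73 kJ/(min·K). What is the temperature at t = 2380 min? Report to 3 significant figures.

M c_p dT/dt = −UA(T − T_amb).
dT/dt = (T_ss − T)/τ with T_ss = T_amb = 12.100 °C, τ = M c_p/UA = 475·4.19/1.73 = 1150.4 min.
Integrating: T(t) = T_ss + (T₀ − T_ss) e^(−t/τ).
T(2380) = 12.100 + (53.800)·0.12634 = 18.897 °C.

18.9 °C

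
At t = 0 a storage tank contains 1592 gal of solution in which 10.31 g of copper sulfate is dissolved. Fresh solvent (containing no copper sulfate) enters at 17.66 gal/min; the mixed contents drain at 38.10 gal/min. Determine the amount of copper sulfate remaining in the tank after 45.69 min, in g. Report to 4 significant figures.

1.987 g

Total volume: dV/dt = Q_in − Q_out = -20.4400 gal/min, so V(t) = 1592 − 20.4400 t and V(45.69) = 658.096 gal.
Solute balance: dm/dt = 0 − Q_out C = −Q_out m/V(t).
Separate: dm/m = −Q_out dt/V(t) ⇒ ln(m/m₀) = −(Q_out/(Q_in−Q_out)) ln(V/V₀).
m = m₀ (V₀/V)^(Q_out/(Q_in−Q_out)) = 10.31 × (1592/658.096)^(-1.86399) = 1.98670 g.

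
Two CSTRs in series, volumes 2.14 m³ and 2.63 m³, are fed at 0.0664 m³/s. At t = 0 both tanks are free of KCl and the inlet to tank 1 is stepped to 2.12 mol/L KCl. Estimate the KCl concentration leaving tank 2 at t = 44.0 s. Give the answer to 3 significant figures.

Each tank obeys Vᵢ dCᵢ/dt = Q(Cᵢ₋₁ − Cᵢ), so τᵢ = Vᵢ/Q.
τ₁ = 2.14/0.0664 = 32.229 s; τ₂ = 2.63/0.0664 = 39.608 s.
Tank 1: C₁ = C_in(1 − e^(−t/τ₁)). Tank 2 (τ₁ ≠ τ₂): C₂ = C_in[1 − (τ₁ e^(−t/τ₁) − τ₂ e^(−t/τ₂))/(τ₁ − τ₂)].
At t = 44.0: e^(−t/τ₁) = 0.25532, e^(−t/τ₂) = 0.32927.
C₂ = 2.12·[1 − (32.229·0.25532 − 39.608·0.32927)/(-7.3795)] = 2.12·0.34776 = 0.73726 mol/L.

0.737 mol/L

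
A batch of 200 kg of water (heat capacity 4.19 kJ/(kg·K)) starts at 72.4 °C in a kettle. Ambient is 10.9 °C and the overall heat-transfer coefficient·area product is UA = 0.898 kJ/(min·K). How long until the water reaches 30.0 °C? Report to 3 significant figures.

Heat balance on the well-mixed liquid: M c_p dT/dt = −UA(T − T_amb).
τ = M c_p/UA = 933.18 min; T_ss = T_amb = 10.900 °C.
T(t) = T_ss + (T₀ − T_ss)e^(−t/τ); set T = 30.0:
t = −τ ln[(T − T_ss)/(T₀ − T_ss)] = −933.18 · ln(0.31057) = 1091.2 min.

1090 min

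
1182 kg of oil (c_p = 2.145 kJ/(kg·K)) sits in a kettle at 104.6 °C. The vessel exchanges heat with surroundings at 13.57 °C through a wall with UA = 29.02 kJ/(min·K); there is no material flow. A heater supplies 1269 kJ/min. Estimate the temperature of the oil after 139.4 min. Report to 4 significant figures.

66.89 °C

Energy balance: M c_p dT/dt = −UA(T − T_amb) + Q̇.
dT/dt = (T_ss − T)/τ with T_ss = T_amb + Q̇/UA = 13.57 + 1269/29.02 = 57.2985 °C, τ = M c_p/UA = 1182·2.145/29.02 = 87.3670 min.
Solution: T(t) = T_ss + (T₀ − T_ss) e^(−t/τ).
T(139.4) = 57.2985 + (47.3015)·0.202793 = 66.8909 °C.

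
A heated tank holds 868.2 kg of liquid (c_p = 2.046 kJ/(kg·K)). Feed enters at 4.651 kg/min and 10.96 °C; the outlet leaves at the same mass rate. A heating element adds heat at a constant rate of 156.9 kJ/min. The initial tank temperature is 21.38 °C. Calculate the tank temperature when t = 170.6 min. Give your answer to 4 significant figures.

M c_p dT/dt = ṁ c_p (T_in − T) + Q̇.
τ = M/ṁ = 186.670 min; T_ss = T_in + Q̇/(ṁ c_p) = 10.96 + 156.9/(4.651·2.046) = 27.4481 °C.
This is linear first-order; T(t) = T_ss + (T₀ − T_ss) e^(−t/τ).
T(170.6) = 27.4481 + (-6.06811)·e^(−170.6/186.670) = 27.4481 + (-6.06811)·0.400952 = 25.0151 °C.

25.02 °C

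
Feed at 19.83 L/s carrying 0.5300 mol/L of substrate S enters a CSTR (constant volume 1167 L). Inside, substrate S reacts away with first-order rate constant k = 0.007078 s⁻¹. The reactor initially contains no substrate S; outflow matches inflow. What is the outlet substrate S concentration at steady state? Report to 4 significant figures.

0.3742 mol/L

V dC/dt = Q(C_in − C) − k V C.
At steady state: 0 = Q C_in − (Q + kV) C_ss, so C_ss = Q C_in/(Q + kV).
C_ss = 19.83·0.5300/(19.83 + 0.007078·1167) = 10.5099/28.0900 = 0.374151 mol/L.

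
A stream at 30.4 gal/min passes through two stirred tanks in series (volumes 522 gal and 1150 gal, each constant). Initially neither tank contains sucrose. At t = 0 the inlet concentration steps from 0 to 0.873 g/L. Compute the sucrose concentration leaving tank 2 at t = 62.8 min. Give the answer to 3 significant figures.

0.588 g/L

Species balance on tank i: dCᵢ/dt = (Cᵢ₋₁ − Cᵢ)/τᵢ with τᵢ = Vᵢ/Q.
τ₁ = 522/30.4 = 17.171 min; τ₂ = 1150/30.4 = 37.829 min.
Solving the cascade with C₁(0)=C₂(0)=0 gives C₂(t) = C_in[1 − (τ₁ e^(−t/τ₁) − τ₂ e^(−t/τ₂))/(τ₁ − τ₂)].
At t = 62.8: e^(−t/τ₁) = 0.025802, e^(−t/τ₂) = 0.19012.
C₂ = 0.873·[1 − (17.171·0.025802 − 37.829·0.19012)/(-20.658)] = 0.873·0.67330 = 0.58779 g/L.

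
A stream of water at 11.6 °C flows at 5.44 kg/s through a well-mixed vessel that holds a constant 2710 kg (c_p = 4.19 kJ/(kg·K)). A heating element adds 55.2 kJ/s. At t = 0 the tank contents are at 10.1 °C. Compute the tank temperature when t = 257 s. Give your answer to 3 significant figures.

M c_p dT/dt = ṁ c_p (T_in − T) + Q̇.
τ = M/ṁ = 498.16 s; T_ss = T_in + Q̇/(ṁ c_p) = 11.6 + 55.2/(5.44·4.19) = 14.022 °C.
T approaches T_ss exponentially: T(t) = T_ss + (T₀ − T_ss) e^(−t/τ).
T(257) = 14.022 + (-3.9217)·e^(−257/498.16) = 14.022 + (-3.9217)·0.59697 = 11.681 °C.

11.7 °C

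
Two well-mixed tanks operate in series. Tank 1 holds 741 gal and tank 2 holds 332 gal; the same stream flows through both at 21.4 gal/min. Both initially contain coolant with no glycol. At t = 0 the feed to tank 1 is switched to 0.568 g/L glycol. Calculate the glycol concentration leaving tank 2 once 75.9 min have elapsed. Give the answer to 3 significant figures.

Time constants: τᵢ = Vᵢ/Q for each well-mixed tank.
τ₁ = 741/21.4 = 34.626 min; τ₂ = 332/21.4 = 15.514 min.
Tank 1: C₁ = C_in(1 − e^(−t/τ₁)). Tank 2 (τ₁ ≠ τ₂): C₂ = C_in[1 − (τ₁ e^(−t/τ₁) − τ₂ e^(−t/τ₂))/(τ₁ − τ₂)].
At t = 75.9: e^(−t/τ₁) = 0.11169, e^(−t/τ₂) = 0.0075038.
C₂ = 0.568·[1 − (34.626·0.11169 − 15.514·0.0075038)/(19.112)] = 0.568·0.80373 = 0.45652 g/L.

0.457 g/L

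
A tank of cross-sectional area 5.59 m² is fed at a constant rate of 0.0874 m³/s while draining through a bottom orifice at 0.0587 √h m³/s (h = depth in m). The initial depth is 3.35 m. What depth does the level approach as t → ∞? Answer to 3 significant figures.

A dh/dt = Q_in − 0.0587 √h. Steady state requires inflow = outflow:
Q_in = 0.0587 √h_ss ⇒ √h_ss = 0.0874/0.0587 = 1.4889.
h_ss = 1.4889² = 2.2169 m. (Since h₀ = 3.35 m > h_ss, the level will fall toward this value.)

2.22 m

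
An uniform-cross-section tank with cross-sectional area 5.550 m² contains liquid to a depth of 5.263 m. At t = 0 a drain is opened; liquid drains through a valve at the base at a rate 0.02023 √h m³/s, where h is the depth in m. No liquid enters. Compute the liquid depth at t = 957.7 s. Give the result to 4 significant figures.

A dh/dt = −Q_out = −0.02023 √h.
This is separable: 2 d(√h)/dt = −0.02023/A, so √h = √h₀ − (0.02023/(2A)) t.
√h = √5.263 − 0.02023·957.7/(2·5.550) = 2.29412 − 1.74543 = 0.548693.
h = 0.548693² = 0.301064 m.

0.3011 m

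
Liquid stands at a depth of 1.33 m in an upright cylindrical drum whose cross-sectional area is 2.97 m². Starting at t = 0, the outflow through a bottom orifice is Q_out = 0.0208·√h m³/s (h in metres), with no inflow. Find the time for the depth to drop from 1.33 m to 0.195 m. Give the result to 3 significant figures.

A dh/dt = −Q_out = −0.0208 √h.
∫ h^(−1/2) dh = −(0.0208/A) ∫ dt, giving 2√h = 2√h₀ − (0.0208/A) t.
t = 2A(√h₀ − √h)/0.0208 = 2·2.97·(√1.33 − √0.195)/0.0208
  = 5.9400 × (1.1533 − 0.44159) / 0.0208 = 203.24 s.

203 s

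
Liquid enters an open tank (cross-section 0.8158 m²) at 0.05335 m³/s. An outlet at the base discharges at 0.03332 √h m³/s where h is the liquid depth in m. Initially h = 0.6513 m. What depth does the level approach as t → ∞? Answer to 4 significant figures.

Level balance: A dh/dt = 0.05335 − 0.03332 √h. Setting dh/dt = 0:
Q_in = 0.03332 √h_ss ⇒ √h_ss = 0.05335/0.03332 = 1.60114.
h_ss = 1.60114² = 2.56365 m. (Since h₀ = 0.6513 m < h_ss, the level will rise toward this value.)

2.564 m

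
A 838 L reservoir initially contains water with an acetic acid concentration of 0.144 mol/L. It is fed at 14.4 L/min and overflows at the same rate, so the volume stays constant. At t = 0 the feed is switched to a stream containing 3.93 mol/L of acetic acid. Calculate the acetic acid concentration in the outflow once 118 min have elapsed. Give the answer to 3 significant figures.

Transient balance on the dissolved component: V dC/dt = Q(C_in − C).
Rewrite as dC/dt + C/τ = C_in/τ, τ = V/Q = 58.194 min.
This is linear first-order; C(t) = C_in + (C₀ − C_in) e^(−t/τ).
C(118) = 3.93 + (0.144 − 3.93)·e^(−118/58.194) = 3.93 + (-3.7860)·0.13164 = 3.4316 mol/L.

3.43 mol/L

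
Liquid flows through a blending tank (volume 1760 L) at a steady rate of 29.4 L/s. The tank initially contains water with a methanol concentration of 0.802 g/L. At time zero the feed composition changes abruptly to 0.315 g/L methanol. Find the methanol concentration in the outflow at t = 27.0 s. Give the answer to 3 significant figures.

0.625 g/L

Unsteady species balance (constant V, well mixed): V dC/dt = Q(C_in − C).
Rewrite as dC/dt + C/τ = C_in/τ, τ = V/Q = 59.864 s.
C approaches C_in exponentially: C(t) = C_in + (C₀ − C_in) e^(−t/τ).
C(27.0) = 0.315 + (0.802 − 0.315)·e^(−27.0/59.864) = 0.315 + (0.48700)·0.63698 = 0.62521 g/L.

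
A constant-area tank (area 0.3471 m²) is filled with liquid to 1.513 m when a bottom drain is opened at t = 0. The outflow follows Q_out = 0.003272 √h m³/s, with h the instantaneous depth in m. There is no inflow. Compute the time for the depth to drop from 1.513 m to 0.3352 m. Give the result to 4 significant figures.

138.1 s

Mass balance (ρ constant): A dh/dt = −0.003272 √h.
Separate and integrate: 2(√h − √h₀) = −(0.003272/A) t.
t = 2A(√h₀ − √h)/0.003272 = 2·0.3471·(√1.513 − √0.3352)/0.003272
  = 0.694200 × (1.23004 − 0.578965) / 0.003272 = 138.135 s.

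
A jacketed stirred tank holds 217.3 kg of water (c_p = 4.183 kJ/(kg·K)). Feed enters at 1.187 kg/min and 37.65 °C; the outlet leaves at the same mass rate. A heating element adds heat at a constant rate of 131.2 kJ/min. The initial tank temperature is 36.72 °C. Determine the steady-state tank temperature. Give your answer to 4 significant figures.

M c_p dT/dt = ṁ c_p (T_in − T) + Q̇.
At steady state dT/dt = 0 ⇒ T_ss = T_in + Q̇/(ṁ c_p) = 37.65 + 131.2/(1.187·4.183) = 64.0738 °C.

64.07 °C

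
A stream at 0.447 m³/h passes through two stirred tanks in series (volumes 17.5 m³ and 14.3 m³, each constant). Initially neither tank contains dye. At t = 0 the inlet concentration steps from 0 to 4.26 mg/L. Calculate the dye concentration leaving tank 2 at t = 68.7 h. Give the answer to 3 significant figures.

Each tank obeys Vᵢ dCᵢ/dt = Q(Cᵢ₋₁ − Cᵢ), so τᵢ = Vᵢ/Q.
τ₁ = 17.5/0.447 = 39.150 h; τ₂ = 14.3/0.447 = 31.991 h.
Tank 1: C₁ = C_in(1 − e^(−t/τ₁)). Tank 2 (τ₁ ≠ τ₂): C₂ = C_in[1 − (τ₁ e^(−t/τ₁) − τ₂ e^(−t/τ₂))/(τ₁ − τ₂)].
At t = 68.7: e^(−t/τ₁) = 0.17294, e^(−t/τ₂) = 0.11678.
C₂ = 4.26·[1 − (39.150·0.17294 − 31.991·0.11678)/(7.1588)] = 4.26·0.57607 = 2.4541 mg/L.

2.45 mg/L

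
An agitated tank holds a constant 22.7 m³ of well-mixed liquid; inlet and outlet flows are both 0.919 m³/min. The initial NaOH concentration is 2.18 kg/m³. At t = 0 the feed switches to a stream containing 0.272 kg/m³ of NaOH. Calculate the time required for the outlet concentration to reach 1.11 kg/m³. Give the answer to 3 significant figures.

Species balance: V dC/dt = Q(C_in − C) ⇒ τ = V/Q = 24.701 min.
C(t) = C_in + (C₀ − C_in) e^(−t/τ). Set C = 1.11 and solve for t:
e^(−t/τ) = (C − C_in)/(C₀ − C_in) = (1.11 − 0.272)/(2.18 − 0.272) = 0.43920
t = −τ ln(…) = 24.701 × 0.82279 = 20.324 min.

20.3 min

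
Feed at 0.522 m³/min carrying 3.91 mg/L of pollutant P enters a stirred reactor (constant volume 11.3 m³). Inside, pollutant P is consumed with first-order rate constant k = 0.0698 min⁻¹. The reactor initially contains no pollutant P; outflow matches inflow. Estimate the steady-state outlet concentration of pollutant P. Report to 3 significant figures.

Accumulation = in − out − consumed: V dC/dt = Q C_in − Q C − k V C.
Steady state (dC/dt = 0): C_ss = Q C_in/(Q + kV) = C_in/(1 + kV/Q).
C_ss = 0.522·3.91/(0.522 + 0.0698·11.3) = 2.0410/1.3107 = 1.5572 mg/L.

1.56 mg/L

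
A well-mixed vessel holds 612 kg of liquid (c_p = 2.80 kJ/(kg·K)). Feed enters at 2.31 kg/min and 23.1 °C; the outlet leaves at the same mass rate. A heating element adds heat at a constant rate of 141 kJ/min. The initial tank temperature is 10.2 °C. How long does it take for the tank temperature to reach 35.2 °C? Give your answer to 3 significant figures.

338 min

M c_p dT/dt = ṁ c_p (T_in − T) + Q̇.
τ = M/ṁ = 264.94 min; T_ss = T_in + Q̇/(ṁ c_p) = 44.900 °C.
T(t) = T_ss + (T₀ − T_ss) e^(−t/τ). Set T = 35.2:
e^(−t/τ) = (35.2 − 44.900)/(10.2 − 44.900) = 0.27953
t = −264.94 · ln(0.27953) = 337.70 min.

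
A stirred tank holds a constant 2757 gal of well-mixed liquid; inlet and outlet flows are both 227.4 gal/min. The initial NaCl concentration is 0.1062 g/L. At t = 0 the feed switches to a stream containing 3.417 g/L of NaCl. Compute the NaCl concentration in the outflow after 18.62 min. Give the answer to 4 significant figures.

Accumulation = in − out for the solute gives V dC/dt = Q(C_in − C).
Time constant τ = V/Q = 2757/227.4 = 12.1240 min.
This is linear first-order; C(t) = C_in + (C₀ − C_in) e^(−t/τ).
C(18.62) = 3.417 + (0.1062 − 3.417)·e^(−18.62/12.1240) = 3.417 + (-3.31080)·0.215284 = 2.70424 g/L.

2.704 g/L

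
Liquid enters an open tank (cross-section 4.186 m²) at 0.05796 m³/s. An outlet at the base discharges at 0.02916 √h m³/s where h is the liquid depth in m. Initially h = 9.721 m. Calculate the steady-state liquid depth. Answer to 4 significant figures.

3.951 m

Accumulation of liquid (constant cross-section A): A dh/dt = Q_in − 0.02916 √h. At steady state dh/dt = 0:
Q_in = 0.02916 √h_ss ⇒ √h_ss = 0.05796/0.02916 = 1.98765.
h_ss = 1.98765² = 3.95077 m. (Since h₀ = 9.721 m > h_ss, the level will fall toward this value.)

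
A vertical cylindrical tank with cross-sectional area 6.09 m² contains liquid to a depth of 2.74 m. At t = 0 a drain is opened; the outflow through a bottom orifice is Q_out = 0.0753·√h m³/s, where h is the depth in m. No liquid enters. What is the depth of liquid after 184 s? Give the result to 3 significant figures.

0.268 m

With no inflow, A dh/dt = −0.0753 √h.
∫ h^(−1/2) dh = −(0.0753/A) ∫ dt, giving 2√h = 2√h₀ − (0.0753/A) t.
√h = √2.74 − 0.0753·184/(2·6.09) = 1.6553 − 1.1375 = 0.51776.
h = 0.51776² = 0.26807 m.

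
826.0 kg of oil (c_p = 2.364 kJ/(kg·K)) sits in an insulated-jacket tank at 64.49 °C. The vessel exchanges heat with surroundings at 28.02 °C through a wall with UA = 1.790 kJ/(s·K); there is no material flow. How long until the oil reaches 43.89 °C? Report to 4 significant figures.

M c_p dT/dt = −UA(T − T_amb).
τ = M c_p/UA = 1090.87 s; T_ss = T_amb = 28.0200 °C.
T(t) = T_ss + (T₀ − T_ss)e^(−t/τ); set T = 43.89:
t = −τ ln[(T − T_ss)/(T₀ − T_ss)] = −1090.87 · ln(0.435152) = 907.672 s.

907.7 s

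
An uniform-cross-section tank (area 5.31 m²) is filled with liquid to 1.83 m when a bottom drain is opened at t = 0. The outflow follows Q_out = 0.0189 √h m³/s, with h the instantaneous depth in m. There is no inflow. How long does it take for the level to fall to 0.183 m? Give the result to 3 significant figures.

A dh/dt = −Q_out = −0.0189 √h.
Separate and integrate: 2(√h − √h₀) = −(0.0189/A) t.
t = 2A(√h₀ − √h)/0.0189 = 2·5.31·(√1.83 − √0.183)/0.0189
  = 10.620 × (1.3528 − 0.42778) / 0.0189 = 519.76 s.

520 s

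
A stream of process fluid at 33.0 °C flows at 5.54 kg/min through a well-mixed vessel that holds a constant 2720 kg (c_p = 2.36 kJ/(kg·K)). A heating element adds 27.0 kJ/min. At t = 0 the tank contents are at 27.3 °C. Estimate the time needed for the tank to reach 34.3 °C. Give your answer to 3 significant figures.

M c_p dT/dt = ṁ c_p (T_in − T) + Q̇.
τ = M/ṁ = 490.97 min; T_ss = T_in + Q̇/(ṁ c_p) = 35.065 °C.
T(t) = T_ss + (T₀ − T_ss) e^(−t/τ). Set T = 34.3:
e^(−t/τ) = (34.3 − 35.065)/(27.3 − 35.065) = 0.098531
t = −490.97 · ln(0.098531) = 1137.8 min.

1140 min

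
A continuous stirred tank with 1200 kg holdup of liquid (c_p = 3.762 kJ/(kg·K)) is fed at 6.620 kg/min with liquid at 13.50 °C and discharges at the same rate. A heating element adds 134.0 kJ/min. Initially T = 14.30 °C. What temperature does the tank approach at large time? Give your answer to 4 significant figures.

Unsteady energy balance on the tank contents: M c_p dT/dt = ṁ c_p (T_in − T) + 134.0.
At steady state dT/dt = 0 ⇒ T_ss = T_in + Q̇/(ṁ c_p) = 13.50 + 134.0/(6.620·3.762) = 18.8806 °C.

18.88 °C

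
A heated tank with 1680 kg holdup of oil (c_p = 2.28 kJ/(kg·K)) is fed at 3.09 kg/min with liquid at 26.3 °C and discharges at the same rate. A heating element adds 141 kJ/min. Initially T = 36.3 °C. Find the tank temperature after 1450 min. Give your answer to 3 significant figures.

45.6 °C

M c_p dT/dt = ṁ c_p (T_in − T) + Q̇.
Rearrange: dT/dt = (T_ss − T)/τ with τ = M/ṁ = 543.69 min and T_ss = T_in + Q̇/(ṁ c_p) = 46.314 °C.
This is linear first-order; T(t) = T_ss + (T₀ − T_ss) e^(−t/τ).
T(1450) = 46.314 + (-10.014)·e^(−1450/543.69) = 46.314 + (-10.014)·0.069463 = 45.618 °C.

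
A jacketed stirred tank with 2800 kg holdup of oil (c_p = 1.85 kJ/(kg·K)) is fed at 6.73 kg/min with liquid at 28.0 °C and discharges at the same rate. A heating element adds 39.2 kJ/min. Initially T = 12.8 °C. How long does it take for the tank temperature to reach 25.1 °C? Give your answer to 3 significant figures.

M c_p dT/dt = ṁ c_p (T_in − T) + Q̇.
τ = M/ṁ = 416.05 min; T_ss = T_in + Q̇/(ṁ c_p) = 31.148 °C.
T(t) = T_ss + (T₀ − T_ss) e^(−t/τ). Set T = 25.1:
e^(−t/τ) = (25.1 − 31.148)/(12.8 − 31.148) = 0.32964
t = −416.05 · ln(0.32964) = 461.71 min.

462 min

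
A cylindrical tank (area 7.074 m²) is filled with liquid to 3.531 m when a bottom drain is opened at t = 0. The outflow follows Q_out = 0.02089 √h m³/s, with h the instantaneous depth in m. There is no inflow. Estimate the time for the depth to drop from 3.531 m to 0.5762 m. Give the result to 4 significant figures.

758.5 s

A dh/dt = −Q_out = −0.02089 √h.
∫ h^(−1/2) dh = −(0.02089/A) ∫ dt, giving 2√h = 2√h₀ − (0.02089/A) t.
t = 2A(√h₀ − √h)/0.02089 = 2·7.074·(√3.531 − √0.5762)/0.02089
  = 14.1480 × (1.87910 − 0.759078) / 0.02089 = 758.545 s.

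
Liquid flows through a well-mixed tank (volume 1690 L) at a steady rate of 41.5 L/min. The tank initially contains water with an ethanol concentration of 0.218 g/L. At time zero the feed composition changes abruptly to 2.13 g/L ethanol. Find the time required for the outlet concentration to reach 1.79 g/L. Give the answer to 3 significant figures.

Unsteady species balance (constant V, well mixed): V dC/dt = Q(C_in − C), so τ = V/Q = 40.723 min.
C(t) = C_in + (C₀ − C_in) e^(−t/τ). Set C = 1.79 and solve for t:
e^(−t/τ) = (C − C_in)/(C₀ − C_in) = (1.79 − 2.13)/(0.218 − 2.13) = 0.17782
t = −τ ln(…) = 40.723 × 1.7270 = 70.327 min.

70.3 min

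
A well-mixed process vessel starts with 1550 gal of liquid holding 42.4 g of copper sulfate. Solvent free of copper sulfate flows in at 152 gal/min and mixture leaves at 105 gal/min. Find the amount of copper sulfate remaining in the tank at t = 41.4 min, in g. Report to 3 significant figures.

Let m(t) be the amount of copper sulfate. Volume: V(t) = V₀ + (Q_in − Q_out) t = 1550 + 47.000 t; V(41.4) = 3495.8 gal.
Solute balance: dm/dt = 0 − Q_out C = −Q_out m/V(t).
dm/m = −Q_out dt/(V₀ + 47.000 t); integrating gives ln(m/m₀) = −(Q_out/(Q_in−Q_out)) ln(V/V₀).
m = m₀ (V₀/V)^(Q_out/(Q_in−Q_out)) = 42.4 × (1550/3495.8)^(2.2340) = 6.8908 g.

6.89 g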